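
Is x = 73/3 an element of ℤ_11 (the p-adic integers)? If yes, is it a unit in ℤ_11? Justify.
x ∈ ℤ_11^× (unit); v_11(x) = 0

ℤ_11 = {x ∈ ℚ_11 : v_11(x) ≥ 0} and ℤ_11^× = {x ∈ ℤ_11 : v_11(x) = 0}. Here v_11(73/3) = v_11(num) − v_11(den) = 0; compare against these criteria.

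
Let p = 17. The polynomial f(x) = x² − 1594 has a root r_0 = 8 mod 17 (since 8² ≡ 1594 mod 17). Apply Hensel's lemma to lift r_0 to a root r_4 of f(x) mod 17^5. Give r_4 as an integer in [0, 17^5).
r_4 = 343255 (mod 1419857)

Hensel's recurrence: r_{i+1} = r_i − f(r_i)·(f′(r_i))^{-1} mod 17^{i+2}, with f′(x) = 2x. Iterate:
  r_0 = 8 (mod 17)
  r_1 = 212 (mod 289)
  r_2 = 4258 (mod 4913)
  r_3 = 9171 (mod 83521)
  r_4 = 343255 (mod 1419857)
Final: r_4 = 343255, and one checks f(r_4) ≡ 0 mod 17^5.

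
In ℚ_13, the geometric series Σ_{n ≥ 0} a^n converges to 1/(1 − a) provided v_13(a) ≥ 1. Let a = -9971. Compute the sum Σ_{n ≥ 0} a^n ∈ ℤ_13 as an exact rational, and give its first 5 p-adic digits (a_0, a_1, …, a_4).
Σ a^n = 1/(1 − a) = 1/9972;  first 5 digits = (1, 0, 6, 8, 9)

v_13(a) = 2 ≥ 1, so the series converges in ℤ_13 to 1/(1 − a) = 1/(1 − (-9971)) = 1/9972. Expand this rational in ℤ_13: compute digits iteratively via d_i = x_i mod 13, x_{i+1} = (x_i − d_i)/13. The first 5 digits are (1, 0, 6, 8, 9).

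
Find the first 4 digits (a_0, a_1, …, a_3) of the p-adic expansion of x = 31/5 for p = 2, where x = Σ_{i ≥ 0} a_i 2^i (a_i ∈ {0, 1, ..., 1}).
(a_0, …, a_3) = (1, 1, 0, 0)

v_2(31/5) = 0 (numerator and denominator both coprime to 2), so x ∈ ℤ_2^×. Compute digits iteratively via a_i = x_i mod 2, x_{i+1} = (x_i − a_i)/2, with x_0 = x:
  x_0 = 31/5;  a_0 = 1;  x_1 = (x_0 − 1)/2 = 13/5
  x_1 = 13/5;  a_1 = 1;  x_2 = (x_1 − 1)/2 = 4/5
  x_2 = 4/5;  a_2 = 0;  x_3 = (x_2 − 0)/2 = 2/5
  x_3 = 2/5;  a_3 = 0;  x_4 = (x_3 − 0)/2 = 1/5
Digits: (1, 1, 0, 0).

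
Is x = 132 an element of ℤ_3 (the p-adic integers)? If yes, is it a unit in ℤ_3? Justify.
x ∈ ℤ_3 but not a unit; v_3(x) = 1 > 0

ℤ_3 = {x ∈ ℚ_3 : v_3(x) ≥ 0} and ℤ_3^× = {x ∈ ℤ_3 : v_3(x) = 0}. Here v_3(132) = v_3(num) − v_3(den) = 1; compare against these criteria.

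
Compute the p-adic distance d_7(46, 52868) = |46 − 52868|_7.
d_7(46, 52868) = 1/2401

Step 1 — x − y = 46 − 52868 = -52822. Step 2 — v_7(-52822) = 4 (factor: -52822 = −(7^4 · 22); the sign does not affect v_p). Step 3 — |x − y|_7 = 7^{-4} = 1/2401.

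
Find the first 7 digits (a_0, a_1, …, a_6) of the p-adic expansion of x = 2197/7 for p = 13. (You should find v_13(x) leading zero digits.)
(a_0, …, a_6) = (0, 0, 0, 2, 11, 1, 11)

v_13(2197/7) = 3, so a_0 = ... = a_2 = 0. Factor out: x = 13^3 · u with u = 1/7 a unit in ℤ_13. Expand u iteratively via a_{v+i} = u_i mod 13, u_{i+1} = (u_i − a_{v+i})/13:
  u_0 = 1/7;  a_3 = 2;  u_1 = (u_0 − 2)/13 = -1/7
  u_1 = -1/7;  a_4 = 11;  u_2 = (u_1 − 11)/13 = -6/7
  u_2 = -6/7;  a_5 = 1;  u_3 = (u_2 − 1)/13 = -1/7
  u_3 = -1/7;  a_6 = 11;  u_4 = (u_3 − 11)/13 = -6/7
Digits: (0, 0, 0, 2, 11, 1, 11).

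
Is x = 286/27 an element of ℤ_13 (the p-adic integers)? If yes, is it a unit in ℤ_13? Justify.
x ∈ ℤ_13 but not a unit; v_13(x) = 1 > 0

ℤ_13 = {x ∈ ℚ_13 : v_13(x) ≥ 0} and ℤ_13^× = {x ∈ ℤ_13 : v_13(x) = 0}. Here v_13(286/27) = v_13(num) − v_13(den) = 1; compare against these criteria.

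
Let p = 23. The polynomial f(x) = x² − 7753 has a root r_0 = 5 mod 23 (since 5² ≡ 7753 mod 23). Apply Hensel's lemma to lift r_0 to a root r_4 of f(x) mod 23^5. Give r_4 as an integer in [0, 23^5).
r_4 = 604790 (mod 6436343)

Hensel's recurrence: r_{i+1} = r_i − f(r_i)·(f′(r_i))^{-1} mod 23^{i+2}, with f′(x) = 2x. Iterate:
  r_0 = 5 (mod 23)
  r_1 = 143 (mod 529)
  r_2 = 8607 (mod 12167)
  r_3 = 45108 (mod 279841)
  r_4 = 604790 (mod 6436343)
Final: r_4 = 604790, and one checks f(r_4) ≡ 0 mod 23^5.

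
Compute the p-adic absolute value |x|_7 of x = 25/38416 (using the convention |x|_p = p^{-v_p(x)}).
|25/38416|_7 = 2401

Step 1 — compute v_7(x) by factoring powers of 7 out of the numerator and denominator: v_7(25/38416) = -4. Step 2 — apply |x|_p = p^{-v_p(x)} = 7^{4} = 2401.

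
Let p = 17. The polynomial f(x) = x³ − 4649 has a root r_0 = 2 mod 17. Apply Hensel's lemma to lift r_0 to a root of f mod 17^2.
r_1 = 172 (mod 289)

Hensel: r_{i+1} = r_i − f(r_i)/f′(r_i) mod 17^{i+2}, where f′(x) = 3x². Iterate:
  r_0 = 2 (mod 17)
  r_1 = 172 (mod 289)
Final: r = 172 with f(r) ≡ 0 mod 17^2.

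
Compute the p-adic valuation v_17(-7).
v_17(-7) = 0

v_17(n) is the largest exponent k such that 17^k divides n. Factor out: -7 = -17^0 · 7. (Sign doesn't affect v_p.) So v_17(-7) = 0.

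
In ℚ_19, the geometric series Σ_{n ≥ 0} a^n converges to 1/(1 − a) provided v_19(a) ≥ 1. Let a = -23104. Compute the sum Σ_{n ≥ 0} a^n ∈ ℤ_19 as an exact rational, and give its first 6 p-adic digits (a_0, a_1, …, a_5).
Σ a^n = 1/(1 − a) = 1/23105;  first 6 digits = (1, 0, 12, 15, 10, 6)

v_19(a) = 2 ≥ 1, so the series converges in ℤ_19 to 1/(1 − a) = 1/(1 − (-23104)) = 1/23105. Expand this rational in ℤ_19: compute digits iteratively via d_i = x_i mod 19, x_{i+1} = (x_i − d_i)/19. The first 6 digits are (1, 0, 12, 15, 10, 6).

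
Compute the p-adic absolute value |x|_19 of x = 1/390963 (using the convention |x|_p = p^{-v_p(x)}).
|1/390963|_19 = 130321

Step 1 — compute v_19(x) by factoring powers of 19 out of the numerator and denominator: v_19(1/390963) = -4. Step 2 — apply |x|_p = p^{-v_p(x)} = 19^{4} = 130321.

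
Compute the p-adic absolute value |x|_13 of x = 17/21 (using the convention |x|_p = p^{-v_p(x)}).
|17/21|_13 = 1

Step 1 — compute v_13(x) by factoring powers of 13 out of the numerator and denominator: v_13(17/21) = 0. Step 2 — apply |x|_p = p^{-v_p(x)} = 13^{0} = 1.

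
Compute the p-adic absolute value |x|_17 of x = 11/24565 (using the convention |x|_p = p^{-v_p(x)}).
|11/24565|_17 = 4913

Step 1 — compute v_17(x) by factoring powers of 17 out of the numerator and denominator: v_17(11/24565) = -3. Step 2 — apply |x|_p = p^{-v_p(x)} = 17^{3} = 4913.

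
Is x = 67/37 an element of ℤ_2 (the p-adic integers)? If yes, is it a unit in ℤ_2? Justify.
x ∈ ℤ_2^× (unit); v_2(x) = 0

ℤ_2 = {x ∈ ℚ_2 : v_2(x) ≥ 0} and ℤ_2^× = {x ∈ ℤ_2 : v_2(x) = 0}. Here v_2(67/37) = v_2(num) − v_2(den) = 0; compare against these criteria.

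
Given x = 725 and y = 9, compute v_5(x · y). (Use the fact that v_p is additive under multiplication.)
v_5(6525) = 2

v_p(x) = 2 (factor: 725 = 5^2 · 29); v_p(y) = 0 (factor: 9 = 5^0 · 9). Additivity: v_p(xy) = v_p(x) + v_p(y) = 2 + 0 = 2. (Direct check: xy = 6525 = 5^2 · (261).)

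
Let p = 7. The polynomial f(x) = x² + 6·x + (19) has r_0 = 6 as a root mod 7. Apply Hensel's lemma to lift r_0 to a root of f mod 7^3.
r_2 = 314 (mod 343)

Hensel: r_{i+1} = r_i − f(r_i)·(f′(r_i))^{-1} mod 7^{i+2}, f′(x) = 2x + 6. Iterate:
  r_0 = 6 (mod 7)
  r_1 = 20 (mod 49)
  r_2 = 314 (mod 343)
Final: r = 314 satisfies f(r) ≡ 0 mod 7^3.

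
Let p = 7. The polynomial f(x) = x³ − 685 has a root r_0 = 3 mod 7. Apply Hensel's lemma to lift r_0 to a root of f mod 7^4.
r_3 = 668 (mod 2401)

Hensel: r_{i+1} = r_i − f(r_i)/f′(r_i) mod 7^{i+2}, where f′(x) = 3x². Iterate:
  r_0 = 3 (mod 7)
  r_1 = 31 (mod 49)
  r_2 = 325 (mod 343)
  r_3 = 668 (mod 2401)
Final: r = 668 with f(r) ≡ 0 mod 7^4.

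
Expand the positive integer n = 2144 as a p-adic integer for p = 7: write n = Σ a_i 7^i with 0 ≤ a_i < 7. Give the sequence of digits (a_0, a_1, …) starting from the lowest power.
(a_0, a_1, …) = (2, 5, 1, 6)

Repeated division by 7 gives the digits low-to-high: 2144 = 2 + 5·7^1 + 1·7^2 + 6·7^3. Digit sequence: (2, 5, 1, 6).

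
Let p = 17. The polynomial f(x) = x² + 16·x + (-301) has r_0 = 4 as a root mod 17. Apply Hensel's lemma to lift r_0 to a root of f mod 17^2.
r_1 = 242 (mod 289)

Hensel: r_{i+1} = r_i − f(r_i)·(f′(r_i))^{-1} mod 17^{i+2}, f′(x) = 2x + 16. Iterate:
  r_0 = 4 (mod 17)
  r_1 = 242 (mod 289)
Final: r = 242 satisfies f(r) ≡ 0 mod 17^2.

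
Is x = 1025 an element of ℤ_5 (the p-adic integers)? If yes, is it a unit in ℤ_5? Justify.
x ∈ ℤ_5 but not a unit; v_5(x) = 2 > 0

ℤ_5 = {x ∈ ℚ_5 : v_5(x) ≥ 0} and ℤ_5^× = {x ∈ ℤ_5 : v_5(x) = 0}. Here v_5(1025) = v_5(num) − v_5(den) = 2; compare against these criteria.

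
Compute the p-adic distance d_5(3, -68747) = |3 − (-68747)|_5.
d_5(3, -68747) = 1/3125

Step 1 — x − y = 3 − (-68747) = 68750. Step 2 — v_5(68750) = 5 (factor: 68750 = (5^5 · 22); the sign does not affect v_p). Step 3 — |x − y|_5 = 5^{-5} = 1/3125.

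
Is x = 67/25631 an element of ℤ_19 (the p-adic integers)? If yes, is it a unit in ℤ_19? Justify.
x ∉ ℤ_19 (v_19(x) = -2 < 0)

ℤ_19 = {x ∈ ℚ_19 : v_19(x) ≥ 0} and ℤ_19^× = {x ∈ ℤ_19 : v_19(x) = 0}. Here v_19(67/25631) = v_19(num) − v_19(den) = -2; compare against these criteria.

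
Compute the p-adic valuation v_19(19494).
v_19(19494) = 2

v_19(n) is the largest exponent k such that 19^k divides n. Factor out: 19494 = 19^2 · 54. (Sign doesn't affect v_p.) So v_19(19494) = 2.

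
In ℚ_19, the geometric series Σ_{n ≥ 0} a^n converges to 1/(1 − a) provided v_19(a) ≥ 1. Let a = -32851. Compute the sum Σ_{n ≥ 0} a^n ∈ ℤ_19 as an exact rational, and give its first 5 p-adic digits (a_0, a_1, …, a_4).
Σ a^n = 1/(1 − a) = 1/32852;  first 5 digits = (1, 0, 4, 14, 15)

v_19(a) = 2 ≥ 1, so the series converges in ℤ_19 to 1/(1 − a) = 1/(1 − (-32851)) = 1/32852. Expand this rational in ℤ_19: compute digits iteratively via d_i = x_i mod 19, x_{i+1} = (x_i − d_i)/19. The first 5 digits are (1, 0, 4, 14, 15).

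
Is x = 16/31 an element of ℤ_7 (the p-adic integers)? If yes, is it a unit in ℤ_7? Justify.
x ∈ ℤ_7^× (unit); v_7(x) = 0

ℤ_7 = {x ∈ ℚ_7 : v_7(x) ≥ 0} and ℤ_7^× = {x ∈ ℤ_7 : v_7(x) = 0}. Here v_7(16/31) = v_7(num) − v_7(den) = 0; compare against these criteria.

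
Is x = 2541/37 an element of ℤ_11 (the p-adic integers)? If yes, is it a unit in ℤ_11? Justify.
x ∈ ℤ_11 but not a unit; v_11(x) = 2 > 0

ℤ_11 = {x ∈ ℚ_11 : v_11(x) ≥ 0} and ℤ_11^× = {x ∈ ℤ_11 : v_11(x) = 0}. Here v_11(2541/37) = v_11(num) − v_11(den) = 2; compare against these criteria.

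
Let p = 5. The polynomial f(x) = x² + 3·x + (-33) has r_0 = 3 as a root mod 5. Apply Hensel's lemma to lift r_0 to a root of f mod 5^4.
r_3 = 438 (mod 625)

Hensel: r_{i+1} = r_i − f(r_i)·(f′(r_i))^{-1} mod 5^{i+2}, f′(x) = 2x + 3. Iterate:
  r_0 = 3 (mod 5)
  r_1 = 13 (mod 25)
  r_2 = 63 (mod 125)
  r_3 = 438 (mod 625)
Final: r = 438 satisfies f(r) ≡ 0 mod 5^4.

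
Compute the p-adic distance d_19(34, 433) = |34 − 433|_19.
d_19(34, 433) = 1/19

Step 1 — x − y = 34 − 433 = -399. Step 2 — v_19(-399) = 1 (factor: -399 = −(19^1 · 21); the sign does not affect v_p). Step 3 — |x − y|_19 = 19^{-1} = 1/19.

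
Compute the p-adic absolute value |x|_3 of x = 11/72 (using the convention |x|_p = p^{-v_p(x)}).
|11/72|_3 = 9

Step 1 — compute v_3(x) by factoring powers of 3 out of the numerator and denominator: v_3(11/72) = -2. Step 2 — apply |x|_p = p^{-v_p(x)} = 3^{2} = 9.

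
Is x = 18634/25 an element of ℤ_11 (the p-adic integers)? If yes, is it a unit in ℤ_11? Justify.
x ∈ ℤ_11 but not a unit; v_11(x) = 3 > 0

ℤ_11 = {x ∈ ℚ_11 : v_11(x) ≥ 0} and ℤ_11^× = {x ∈ ℤ_11 : v_11(x) = 0}. Here v_11(18634/25) = v_11(num) − v_11(den) = 3; compare against these criteria.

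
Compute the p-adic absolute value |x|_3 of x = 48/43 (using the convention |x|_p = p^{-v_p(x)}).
|48/43|_3 = 1/3

Step 1 — compute v_3(x) by factoring powers of 3 out of the numerator and denominator: v_3(48/43) = 1. Step 2 — apply |x|_p = p^{-v_p(x)} = 3^{-1} = 1/3.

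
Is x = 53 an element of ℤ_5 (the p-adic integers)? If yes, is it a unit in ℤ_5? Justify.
x ∈ ℤ_5^× (unit); v_5(x) = 0

ℤ_5 = {x ∈ ℚ_5 : v_5(x) ≥ 0} and ℤ_5^× = {x ∈ ℤ_5 : v_5(x) = 0}. Here v_5(53) = v_5(num) − v_5(den) = 0; compare against these criteria.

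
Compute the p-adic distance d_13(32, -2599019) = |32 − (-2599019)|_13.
d_13(32, -2599019) = 1/371293

Step 1 — x − y = 32 − (-2599019) = 2599051. Step 2 — v_13(2599051) = 5 (factor: 2599051 = (13^5 · 7); the sign does not affect v_p). Step 3 — |x − y|_13 = 13^{-5} = 1/371293.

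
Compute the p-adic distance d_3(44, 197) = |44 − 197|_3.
d_3(44, 197) = 1/9

Step 1 — x − y = 44 − 197 = -153. Step 2 — v_3(-153) = 2 (factor: -153 = −(3^2 · 17); the sign does not affect v_p). Step 3 — |x − y|_3 = 3^{-2} = 1/9.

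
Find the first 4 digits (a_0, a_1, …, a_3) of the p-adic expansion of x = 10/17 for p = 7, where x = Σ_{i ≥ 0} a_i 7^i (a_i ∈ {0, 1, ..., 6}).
(a_0, …, a_3) = (1, 2, 3, 2)

v_7(10/17) = 0 (numerator and denominator both coprime to 7), so x ∈ ℤ_7^×. Compute digits iteratively via a_i = x_i mod 7, x_{i+1} = (x_i − a_i)/7, with x_0 = x:
  x_0 = 10/17;  a_0 = 1;  x_1 = (x_0 − 1)/7 = -1/17
  x_1 = -1/17;  a_1 = 2;  x_2 = (x_1 − 2)/7 = -5/17
  x_2 = -5/17;  a_2 = 3;  x_3 = (x_2 − 3)/7 = -8/17
  x_3 = -8/17;  a_3 = 2;  x_4 = (x_3 − 2)/7 = -6/17
Digits: (1, 2, 3, 2).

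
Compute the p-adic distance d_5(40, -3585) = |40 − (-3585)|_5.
d_5(40, -3585) = 1/125

Step 1 — x − y = 40 − (-3585) = 3625. Step 2 — v_5(3625) = 3 (factor: 3625 = (5^3 · 29); the sign does not affect v_p). Step 3 — |x − y|_5 = 5^{-3} = 1/125.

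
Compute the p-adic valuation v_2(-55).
v_2(-55) = 0

v_2(n) is the largest exponent k such that 2^k divides n. Factor out: -55 = -2^0 · 55. (Sign doesn't affect v_p.) So v_2(-55) = 0.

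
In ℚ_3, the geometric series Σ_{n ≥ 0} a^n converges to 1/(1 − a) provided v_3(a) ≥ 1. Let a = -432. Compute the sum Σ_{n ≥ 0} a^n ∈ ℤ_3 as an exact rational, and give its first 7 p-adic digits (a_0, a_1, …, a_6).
Σ a^n = 1/(1 − a) = 1/433;  first 7 digits = (1, 0, 0, 2, 0, 1, 0)

v_3(a) = 3 ≥ 1, so the series converges in ℤ_3 to 1/(1 − a) = 1/(1 − (-432)) = 1/433. Expand this rational in ℤ_3: compute digits iteratively via d_i = x_i mod 3, x_{i+1} = (x_i − d_i)/3. The first 7 digits are (1, 0, 0, 2, 0, 1, 0).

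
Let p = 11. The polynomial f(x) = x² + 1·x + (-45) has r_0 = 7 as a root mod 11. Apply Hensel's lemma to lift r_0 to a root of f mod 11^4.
r_3 = 11469 (mod 14641)

Hensel: r_{i+1} = r_i − f(r_i)·(f′(r_i))^{-1} mod 11^{i+2}, f′(x) = 2x + 1. Iterate:
  r_0 = 7 (mod 11)
  r_1 = 95 (mod 121)
  r_2 = 821 (mod 1331)
  r_3 = 11469 (mod 14641)
Final: r = 11469 satisfies f(r) ≡ 0 mod 11^4.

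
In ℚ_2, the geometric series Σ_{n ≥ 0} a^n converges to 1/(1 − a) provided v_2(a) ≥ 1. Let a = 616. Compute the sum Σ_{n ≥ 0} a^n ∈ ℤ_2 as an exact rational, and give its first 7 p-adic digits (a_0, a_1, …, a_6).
Σ a^n = 1/(1 − a) = -1/615;  first 7 digits = (1, 0, 0, 1, 0, 1, 0)

v_2(a) = 3 ≥ 1, so the series converges in ℤ_2 to 1/(1 − a) = 1/(1 − 616) = -1/615. Expand this rational in ℤ_2: compute digits iteratively via d_i = x_i mod 2, x_{i+1} = (x_i − d_i)/2. The first 7 digits are (1, 0, 0, 1, 0, 1, 0).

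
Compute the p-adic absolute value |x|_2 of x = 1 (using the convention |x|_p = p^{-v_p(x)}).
|1|_2 = 1

Step 1 — compute v_2(x) by factoring powers of 2 out of the numerator and denominator: v_2(1) = 0. Step 2 — apply |x|_p = p^{-v_p(x)} = 2^{0} = 1.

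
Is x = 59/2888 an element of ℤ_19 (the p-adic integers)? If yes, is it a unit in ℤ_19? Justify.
x ∉ ℤ_19 (v_19(x) = -2 < 0)

ℤ_19 = {x ∈ ℚ_19 : v_19(x) ≥ 0} and ℤ_19^× = {x ∈ ℤ_19 : v_19(x) = 0}. Here v_19(59/2888) = v_19(num) − v_19(den) = -2; compare against these criteria.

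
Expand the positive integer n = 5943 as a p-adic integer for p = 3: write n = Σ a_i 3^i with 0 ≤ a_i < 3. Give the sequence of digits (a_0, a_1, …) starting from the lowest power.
(a_0, a_1, …) = (0, 1, 0, 1, 1, 0, 2, 2)

Repeated division by 3 gives the digits low-to-high: 5943 = 1·3^1 + 1·3^3 + 1·3^4 + 2·3^6 + 2·3^7. Digit sequence: (0, 1, 0, 1, 1, 0, 2, 2).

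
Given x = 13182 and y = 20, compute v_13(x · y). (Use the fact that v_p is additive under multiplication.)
v_13(263640) = 3

v_p(x) = 3 (factor: 13182 = 13^3 · 6); v_p(y) = 0 (factor: 20 = 13^0 · 20). Additivity: v_p(xy) = v_p(x) + v_p(y) = 3 + 0 = 3. (Direct check: xy = 263640 = 13^3 · (120).)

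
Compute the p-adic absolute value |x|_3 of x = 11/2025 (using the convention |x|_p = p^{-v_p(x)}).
|11/2025|_3 = 81

Step 1 — compute v_3(x) by factoring powers of 3 out of the numerator and denominator: v_3(11/2025) = -4. Step 2 — apply |x|_p = p^{-v_p(x)} = 3^{4} = 81.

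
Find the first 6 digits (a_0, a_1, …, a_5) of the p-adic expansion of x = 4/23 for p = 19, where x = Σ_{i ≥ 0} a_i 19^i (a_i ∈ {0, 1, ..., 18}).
(a_0, …, a_5) = (1, 14, 10, 11, 6, 17)

v_19(4/23) = 0 (numerator and denominator both coprime to 19), so x ∈ ℤ_19^×. Compute digits iteratively via a_i = x_i mod 19, x_{i+1} = (x_i − a_i)/19, with x_0 = x:
  x_0 = 4/23;  a_0 = 1;  x_1 = (x_0 − 1)/19 = -1/23
  x_1 = -1/23;  a_1 = 14;  x_2 = (x_1 − 14)/19 = -17/23
  x_2 = -17/23;  a_2 = 10;  x_3 = (x_2 − 10)/19 = -13/23
  x_3 = -13/23;  a_3 = 11;  x_4 = (x_3 − 11)/19 = -14/23
  x_4 = -14/23;  a_4 = 6;  x_5 = (x_4 − 6)/19 = -8/23
  x_5 = -8/23;  a_5 = 17;  x_6 = (x_5 − 17)/19 = -21/23
Digits: (1, 14, 10, 11, 6, 17).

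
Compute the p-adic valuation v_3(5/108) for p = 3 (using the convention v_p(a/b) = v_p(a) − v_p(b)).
v_3(5/108) = -3

Factor powers of 3 from the numerator and denominator of the reduced fraction: 5 = 3^0 · 5 and 108 = 3^3 · 4. Apply v_p(a/b) = v_p(a) − v_p(b): v_3(5/108) = 0 − 3 = -3.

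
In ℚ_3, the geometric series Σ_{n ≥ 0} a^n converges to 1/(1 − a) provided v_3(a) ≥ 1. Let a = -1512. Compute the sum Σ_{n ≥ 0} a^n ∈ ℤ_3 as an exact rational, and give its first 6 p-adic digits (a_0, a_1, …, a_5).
Σ a^n = 1/(1 − a) = 1/1513;  first 6 digits = (1, 0, 0, 1, 2, 2)

v_3(a) = 3 ≥ 1, so the series converges in ℤ_3 to 1/(1 − a) = 1/(1 − (-1512)) = 1/1513. Expand this rational in ℤ_3: compute digits iteratively via d_i = x_i mod 3, x_{i+1} = (x_i − d_i)/3. The first 6 digits are (1, 0, 0, 1, 2, 2).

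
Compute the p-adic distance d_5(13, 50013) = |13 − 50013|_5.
d_5(13, 50013) = 1/3125

Step 1 — x − y = 13 − 50013 = -50000. Step 2 — v_5(-50000) = 5 (factor: -50000 = −(5^5 · 16); the sign does not affect v_p). Step 3 — |x − y|_5 = 5^{-5} = 1/3125.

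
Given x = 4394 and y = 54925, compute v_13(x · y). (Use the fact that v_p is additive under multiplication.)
v_13(241340450) = 6

v_p(x) = 3 (factor: 4394 = 13^3 · 2); v_p(y) = 3 (factor: 54925 = 13^3 · 25). Additivity: v_p(xy) = v_p(x) + v_p(y) = 3 + 3 = 6. (Direct check: xy = 241340450 = 13^6 · (50).)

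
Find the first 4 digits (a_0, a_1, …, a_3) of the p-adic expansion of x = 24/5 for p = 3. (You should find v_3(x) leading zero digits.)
(a_0, …, a_3) = (0, 1, 2, 0)

v_3(24/5) = 1, so a_0 = ... = a_0 = 0. Factor out: x = 3^1 · u with u = 8/5 a unit in ℤ_3. Expand u iteratively via a_{v+i} = u_i mod 3, u_{i+1} = (u_i − a_{v+i})/3:
  u_0 = 8/5;  a_1 = 1;  u_1 = (u_0 − 1)/3 = 1/5
  u_1 = 1/5;  a_2 = 2;  u_2 = (u_1 − 2)/3 = -3/5
  u_2 = -3/5;  a_3 = 0;  u_3 = (u_2 − 0)/3 = -1/5
Digits: (0, 1, 2, 0).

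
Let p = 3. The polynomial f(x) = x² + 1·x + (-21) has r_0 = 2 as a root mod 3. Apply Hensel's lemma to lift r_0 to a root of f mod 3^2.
r_1 = 5 (mod 9)

Hensel: r_{i+1} = r_i − f(r_i)·(f′(r_i))^{-1} mod 3^{i+2}, f′(x) = 2x + 1. Iterate:
  r_0 = 2 (mod 3)
  r_1 = 5 (mod 9)
Final: r = 5 satisfies f(r) ≡ 0 mod 3^2.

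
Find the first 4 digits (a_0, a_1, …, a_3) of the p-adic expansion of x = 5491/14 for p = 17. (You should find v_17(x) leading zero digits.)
(a_0, …, a_3) = (0, 0, 5, 1)

v_17(5491/14) = 2, so a_0 = ... = a_1 = 0. Factor out: x = 17^2 · u with u = 19/14 a unit in ℤ_17. Expand u iteratively via a_{v+i} = u_i mod 17, u_{i+1} = (u_i − a_{v+i})/17:
  u_0 = 19/14;  a_2 = 5;  u_1 = (u_0 − 5)/17 = -3/14
  u_1 = -3/14;  a_3 = 1;  u_2 = (u_1 − 1)/17 = -1/14
Digits: (0, 0, 5, 1).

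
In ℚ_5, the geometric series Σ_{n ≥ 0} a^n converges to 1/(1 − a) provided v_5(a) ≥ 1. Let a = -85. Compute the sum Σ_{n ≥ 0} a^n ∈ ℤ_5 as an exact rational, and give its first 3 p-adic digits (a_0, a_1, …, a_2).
Σ a^n = 1/(1 − a) = 1/86;  first 3 digits = (1, 3, 0)

v_5(a) = 1 ≥ 1, so the series converges in ℤ_5 to 1/(1 − a) = 1/(1 − (-85)) = 1/86. Expand this rational in ℤ_5: compute digits iteratively via d_i = x_i mod 5, x_{i+1} = (x_i − d_i)/5. The first 3 digits are (1, 3, 0).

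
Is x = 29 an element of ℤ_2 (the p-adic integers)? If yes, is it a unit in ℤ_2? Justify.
x ∈ ℤ_2^× (unit); v_2(x) = 0

ℤ_2 = {x ∈ ℚ_2 : v_2(x) ≥ 0} and ℤ_2^× = {x ∈ ℤ_2 : v_2(x) = 0}. Here v_2(29) = v_2(num) − v_2(den) = 0; compare against these criteria.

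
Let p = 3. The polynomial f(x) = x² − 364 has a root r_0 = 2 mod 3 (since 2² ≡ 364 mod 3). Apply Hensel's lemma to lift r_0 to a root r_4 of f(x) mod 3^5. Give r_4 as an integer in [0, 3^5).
r_4 = 11 (mod 243)

Hensel's recurrence: r_{i+1} = r_i − f(r_i)·(f′(r_i))^{-1} mod 3^{i+2}, with f′(x) = 2x. Iterate:
  r_0 = 2 (mod 3)
  r_1 = 2 (mod 9)
  r_2 = 11 (mod 27)
  r_3 = 11 (mod 81)
  r_4 = 11 (mod 243)
Final: r_4 = 11, and one checks f(r_4) ≡ 0 mod 3^5.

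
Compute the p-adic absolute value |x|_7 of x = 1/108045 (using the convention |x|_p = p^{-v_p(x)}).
|1/108045|_7 = 2401

Step 1 — compute v_7(x) by factoring powers of 7 out of the numerator and denominator: v_7(1/108045) = -4. Step 2 — apply |x|_p = p^{-v_p(x)} = 7^{4} = 2401.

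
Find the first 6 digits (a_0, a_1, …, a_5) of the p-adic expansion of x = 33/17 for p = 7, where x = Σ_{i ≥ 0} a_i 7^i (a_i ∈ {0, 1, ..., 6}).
(a_0, …, a_5) = (4, 3, 2, 5, 5, 0)

v_7(33/17) = 0 (numerator and denominator both coprime to 7), so x ∈ ℤ_7^×. Compute digits iteratively via a_i = x_i mod 7, x_{i+1} = (x_i − a_i)/7, with x_0 = x:
  x_0 = 33/17;  a_0 = 4;  x_1 = (x_0 − 4)/7 = -5/17
  x_1 = -5/17;  a_1 = 3;  x_2 = (x_1 − 3)/7 = -8/17
  x_2 = -8/17;  a_2 = 2;  x_3 = (x_2 − 2)/7 = -6/17
  x_3 = -6/17;  a_3 = 5;  x_4 = (x_3 − 5)/7 = -13/17
  x_4 = -13/17;  a_4 = 5;  x_5 = (x_4 − 5)/7 = -14/17
  x_5 = -14/17;  a_5 = 0;  x_6 = (x_5 − 0)/7 = -2/17
Digits: (4, 3, 2, 5, 5, 0).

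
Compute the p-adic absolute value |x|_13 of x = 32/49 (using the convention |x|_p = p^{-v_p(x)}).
|32/49|_13 = 1

Step 1 — compute v_13(x) by factoring powers of 13 out of the numerator and denominator: v_13(32/49) = 0. Step 2 — apply |x|_p = p^{-v_p(x)} = 13^{0} = 1.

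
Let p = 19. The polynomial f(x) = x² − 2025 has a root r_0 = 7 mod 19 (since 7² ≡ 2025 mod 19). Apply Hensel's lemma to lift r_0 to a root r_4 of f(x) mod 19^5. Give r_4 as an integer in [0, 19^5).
r_4 = 45 (mod 2476099)

Hensel's recurrence: r_{i+1} = r_i − f(r_i)·(f′(r_i))^{-1} mod 19^{i+2}, with f′(x) = 2x. Iterate:
  r_0 = 7 (mod 19)
  r_1 = 45 (mod 361)
  r_2 = 45 (mod 6859)
  r_3 = 45 (mod 130321)
  r_4 = 45 (mod 2476099)
Final: r_4 = 45, and one checks f(r_4) ≡ 0 mod 19^5.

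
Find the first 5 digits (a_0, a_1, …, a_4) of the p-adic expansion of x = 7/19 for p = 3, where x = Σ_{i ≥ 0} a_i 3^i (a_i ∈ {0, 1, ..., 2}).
(a_0, …, a_4) = (1, 2, 1, 1, 2)

v_3(7/19) = 0 (numerator and denominator both coprime to 3), so x ∈ ℤ_3^×. Compute digits iteratively via a_i = x_i mod 3, x_{i+1} = (x_i − a_i)/3, with x_0 = x:
  x_0 = 7/19;  a_0 = 1;  x_1 = (x_0 − 1)/3 = -4/19
  x_1 = -4/19;  a_1 = 2;  x_2 = (x_1 − 2)/3 = -14/19
  x_2 = -14/19;  a_2 = 1;  x_3 = (x_2 − 1)/3 = -11/19
  x_3 = -11/19;  a_3 = 1;  x_4 = (x_3 − 1)/3 = -10/19
  x_4 = -10/19;  a_4 = 2;  x_5 = (x_4 − 2)/3 = -16/19
Digits: (1, 2, 1, 1, 2).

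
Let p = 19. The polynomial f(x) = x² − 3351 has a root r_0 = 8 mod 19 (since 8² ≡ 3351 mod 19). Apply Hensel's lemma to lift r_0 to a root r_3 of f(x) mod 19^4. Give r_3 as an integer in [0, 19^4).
r_3 = 29116 (mod 130321)

Hensel's recurrence: r_{i+1} = r_i − f(r_i)·(f′(r_i))^{-1} mod 19^{i+2}, with f′(x) = 2x. Iterate:
  r_0 = 8 (mod 19)
  r_1 = 236 (mod 361)
  r_2 = 1680 (mod 6859)
  r_3 = 29116 (mod 130321)
Final: r_3 = 29116, and one checks f(r_3) ≡ 0 mod 19^4.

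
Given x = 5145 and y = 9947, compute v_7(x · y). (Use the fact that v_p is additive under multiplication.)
v_7(51177315) = 6

v_p(x) = 3 (factor: 5145 = 7^3 · 15); v_p(y) = 3 (factor: 9947 = 7^3 · 29). Additivity: v_p(xy) = v_p(x) + v_p(y) = 3 + 3 = 6. (Direct check: xy = 51177315 = 7^6 · (435).)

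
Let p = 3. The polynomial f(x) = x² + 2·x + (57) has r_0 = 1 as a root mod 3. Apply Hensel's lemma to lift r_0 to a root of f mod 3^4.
r_3 = 4 (mod 81)

Hensel: r_{i+1} = r_i − f(r_i)·(f′(r_i))^{-1} mod 3^{i+2}, f′(x) = 2x + 2. Iterate:
  r_0 = 1 (mod 3)
  r_1 = 4 (mod 9)
  r_2 = 4 (mod 27)
  r_3 = 4 (mod 81)
Final: r = 4 satisfies f(r) ≡ 0 mod 3^4.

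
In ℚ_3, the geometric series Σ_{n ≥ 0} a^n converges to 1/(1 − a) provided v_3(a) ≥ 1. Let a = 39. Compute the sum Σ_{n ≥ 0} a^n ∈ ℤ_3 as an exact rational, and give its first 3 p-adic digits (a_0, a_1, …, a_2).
Σ a^n = 1/(1 − a) = -1/38;  first 3 digits = (1, 1, 2)

v_3(a) = 1 ≥ 1, so the series converges in ℤ_3 to 1/(1 − a) = 1/(1 − 39) = -1/38. Expand this rational in ℤ_3: compute digits iteratively via d_i = x_i mod 3, x_{i+1} = (x_i − d_i)/3. The first 3 digits are (1, 1, 2).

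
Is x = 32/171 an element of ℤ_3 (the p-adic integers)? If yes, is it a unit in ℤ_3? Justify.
x ∉ ℤ_3 (v_3(x) = -2 < 0)

ℤ_3 = {x ∈ ℚ_3 : v_3(x) ≥ 0} and ℤ_3^× = {x ∈ ℤ_3 : v_3(x) = 0}. Here v_3(32/171) = v_3(num) − v_3(den) = -2; compare against these criteria.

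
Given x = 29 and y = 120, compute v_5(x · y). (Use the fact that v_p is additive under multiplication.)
v_5(3480) = 1

v_p(x) = 0 (factor: 29 = 5^0 · 29); v_p(y) = 1 (factor: 120 = 5^1 · 24). Additivity: v_p(xy) = v_p(x) + v_p(y) = 0 + 1 = 1. (Direct check: xy = 3480 = 5^1 · (696).)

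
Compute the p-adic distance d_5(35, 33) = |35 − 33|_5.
d_5(35, 33) = 1

Step 1 — x − y = 35 − 33 = 2. Step 2 — v_5(2) = 0 (factor: 2 = (5^0 · 2); the sign does not affect v_p). Step 3 — |x − y|_5 = 5^{0} = 1.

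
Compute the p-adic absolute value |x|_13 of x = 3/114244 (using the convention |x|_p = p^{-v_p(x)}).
|3/114244|_13 = 28561

Step 1 — compute v_13(x) by factoring powers of 13 out of the numerator and denominator: v_13(3/114244) = -4. Step 2 — apply |x|_p = p^{-v_p(x)} = 13^{4} = 28561.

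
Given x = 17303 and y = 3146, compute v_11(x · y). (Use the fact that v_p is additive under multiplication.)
v_11(54435238) = 5

v_p(x) = 3 (factor: 17303 = 11^3 · 13); v_p(y) = 2 (factor: 3146 = 11^2 · 26). Additivity: v_p(xy) = v_p(x) + v_p(y) = 3 + 2 = 5. (Direct check: xy = 54435238 = 11^5 · (338).)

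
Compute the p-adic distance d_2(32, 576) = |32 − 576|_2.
d_2(32, 576) = 1/32

Step 1 — x − y = 32 − 576 = -544. Step 2 — v_2(-544) = 5 (factor: -544 = −(2^5 · 17); the sign does not affect v_p). Step 3 — |x − y|_2 = 2^{-5} = 1/32.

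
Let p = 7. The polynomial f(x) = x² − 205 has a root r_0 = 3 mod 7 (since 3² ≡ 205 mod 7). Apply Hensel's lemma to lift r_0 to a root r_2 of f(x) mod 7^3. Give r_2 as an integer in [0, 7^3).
r_2 = 150 (mod 343)

Hensel's recurrence: r_{i+1} = r_i − f(r_i)·(f′(r_i))^{-1} mod 7^{i+2}, with f′(x) = 2x. Iterate:
  r_0 = 3 (mod 7)
  r_1 = 3 (mod 49)
  r_2 = 150 (mod 343)
Final: r_2 = 150, and one checks f(r_2) ≡ 0 mod 7^3.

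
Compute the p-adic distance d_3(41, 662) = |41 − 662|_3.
d_3(41, 662) = 1/27

Step 1 — x − y = 41 − 662 = -621. Step 2 — v_3(-621) = 3 (factor: -621 = −(3^3 · 23); the sign does not affect v_p). Step 3 — |x − y|_3 = 3^{-3} = 1/27.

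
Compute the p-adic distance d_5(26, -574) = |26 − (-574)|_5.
d_5(26, -574) = 1/25

Step 1 — x − y = 26 − (-574) = 600. Step 2 — v_5(600) = 2 (factor: 600 = (5^2 · 24); the sign does not affect v_p). Step 3 — |x − y|_5 = 5^{-2} = 1/25.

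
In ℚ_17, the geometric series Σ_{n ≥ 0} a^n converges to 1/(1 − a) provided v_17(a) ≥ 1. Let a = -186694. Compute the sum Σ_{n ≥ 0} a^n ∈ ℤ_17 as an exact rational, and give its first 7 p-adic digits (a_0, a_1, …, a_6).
Σ a^n = 1/(1 − a) = 1/186695;  first 7 digits = (1, 0, 0, 13, 14, 16, 15)

v_17(a) = 3 ≥ 1, so the series converges in ℤ_17 to 1/(1 − a) = 1/(1 − (-186694)) = 1/186695. Expand this rational in ℤ_17: compute digits iteratively via d_i = x_i mod 17, x_{i+1} = (x_i − d_i)/17. The first 7 digits are (1, 0, 0, 13, 14, 16, 15).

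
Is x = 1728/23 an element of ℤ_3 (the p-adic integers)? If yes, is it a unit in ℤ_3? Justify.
x ∈ ℤ_3 but not a unit; v_3(x) = 3 > 0

ℤ_3 = {x ∈ ℚ_3 : v_3(x) ≥ 0} and ℤ_3^× = {x ∈ ℤ_3 : v_3(x) = 0}. Here v_3(1728/23) = v_3(num) − v_3(den) = 3; compare against these criteria.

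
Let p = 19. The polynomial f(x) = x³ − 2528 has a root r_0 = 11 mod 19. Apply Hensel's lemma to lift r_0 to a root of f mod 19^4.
r_3 = 97899 (mod 130321)

Hensel: r_{i+1} = r_i − f(r_i)/f′(r_i) mod 19^{i+2}, where f′(x) = 3x². Iterate:
  r_0 = 11 (mod 19)
  r_1 = 68 (mod 361)
  r_2 = 1873 (mod 6859)
  r_3 = 97899 (mod 130321)
Final: r = 97899 with f(r) ≡ 0 mod 19^4.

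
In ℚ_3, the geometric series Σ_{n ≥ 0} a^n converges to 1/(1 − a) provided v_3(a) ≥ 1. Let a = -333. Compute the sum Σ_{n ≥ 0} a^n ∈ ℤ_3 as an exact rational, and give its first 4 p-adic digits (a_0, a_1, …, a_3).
Σ a^n = 1/(1 − a) = 1/334;  first 4 digits = (1, 0, 2, 2)

v_3(a) = 2 ≥ 1, so the series converges in ℤ_3 to 1/(1 − a) = 1/(1 − (-333)) = 1/334. Expand this rational in ℤ_3: compute digits iteratively via d_i = x_i mod 3, x_{i+1} = (x_i − d_i)/3. The first 4 digits are (1, 0, 2, 2).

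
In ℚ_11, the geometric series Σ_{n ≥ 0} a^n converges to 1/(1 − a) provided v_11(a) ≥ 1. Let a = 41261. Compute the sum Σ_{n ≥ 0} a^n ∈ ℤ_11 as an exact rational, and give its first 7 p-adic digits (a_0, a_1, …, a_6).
Σ a^n = 1/(1 − a) = -1/41260;  first 7 digits = (1, 0, 0, 9, 2, 0, 4)

v_11(a) = 3 ≥ 1, so the series converges in ℤ_11 to 1/(1 − a) = 1/(1 − 41261) = -1/41260. Expand this rational in ℤ_11: compute digits iteratively via d_i = x_i mod 11, x_{i+1} = (x_i − d_i)/11. The first 7 digits are (1, 0, 0, 9, 2, 0, 4).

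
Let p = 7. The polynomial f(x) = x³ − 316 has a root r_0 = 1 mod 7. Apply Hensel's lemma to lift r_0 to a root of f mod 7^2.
r_1 = 8 (mod 49)

Hensel: r_{i+1} = r_i − f(r_i)/f′(r_i) mod 7^{i+2}, where f′(x) = 3x². Iterate:
  r_0 = 1 (mod 7)
  r_1 = 8 (mod 49)
Final: r = 8 with f(r) ≡ 0 mod 7^2.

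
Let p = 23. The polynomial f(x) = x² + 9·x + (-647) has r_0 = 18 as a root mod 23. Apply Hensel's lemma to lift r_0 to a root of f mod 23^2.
r_1 = 386 (mod 529)

Hensel: r_{i+1} = r_i − f(r_i)·(f′(r_i))^{-1} mod 23^{i+2}, f′(x) = 2x + 9. Iterate:
  r_0 = 18 (mod 23)
  r_1 = 386 (mod 529)
Final: r = 386 satisfies f(r) ≡ 0 mod 23^2.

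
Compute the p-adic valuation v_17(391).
v_17(391) = 1

v_17(n) is the largest exponent k such that 17^k divides n. Factor out: 391 = 17^1 · 23. (Sign doesn't affect v_p.) So v_17(391) = 1.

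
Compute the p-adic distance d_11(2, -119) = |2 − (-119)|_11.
d_11(2, -119) = 1/121

Step 1 — x − y = 2 − (-119) = 121. Step 2 — v_11(121) = 2 (factor: 121 = (11^2 · 1); the sign does not affect v_p). Step 3 — |x − y|_11 = 11^{-2} = 1/121.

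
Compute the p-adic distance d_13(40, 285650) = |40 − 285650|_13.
d_13(40, 285650) = 1/28561

Step 1 — x − y = 40 − 285650 = -285610. Step 2 — v_13(-285610) = 4 (factor: -285610 = −(13^4 · 10); the sign does not affect v_p). Step 3 — |x − y|_13 = 13^{-4} = 1/28561.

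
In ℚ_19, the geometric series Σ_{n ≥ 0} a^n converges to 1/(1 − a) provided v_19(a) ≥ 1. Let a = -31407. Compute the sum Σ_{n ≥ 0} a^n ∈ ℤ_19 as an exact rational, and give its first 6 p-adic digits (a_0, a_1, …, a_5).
Σ a^n = 1/(1 − a) = 1/31408;  first 6 digits = (1, 0, 8, 14, 6, 18)

v_19(a) = 2 ≥ 1, so the series converges in ℤ_19 to 1/(1 − a) = 1/(1 − (-31407)) = 1/31408. Expand this rational in ℤ_19: compute digits iteratively via d_i = x_i mod 19, x_{i+1} = (x_i − d_i)/19. The first 6 digits are (1, 0, 8, 14, 6, 18).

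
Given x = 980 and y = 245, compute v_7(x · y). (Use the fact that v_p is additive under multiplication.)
v_7(240100) = 4

v_p(x) = 2 (factor: 980 = 7^2 · 20); v_p(y) = 2 (factor: 245 = 7^2 · 5). Additivity: v_p(xy) = v_p(x) + v_p(y) = 2 + 2 = 4. (Direct check: xy = 240100 = 7^4 · (100).)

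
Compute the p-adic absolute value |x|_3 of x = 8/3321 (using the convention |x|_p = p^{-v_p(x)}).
|8/3321|_3 = 81

Step 1 — compute v_3(x) by factoring powers of 3 out of the numerator and denominator: v_3(8/3321) = -4. Step 2 — apply |x|_p = p^{-v_p(x)} = 3^{4} = 81.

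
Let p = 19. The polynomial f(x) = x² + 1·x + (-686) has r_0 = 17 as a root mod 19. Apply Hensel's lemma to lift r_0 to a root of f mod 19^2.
r_1 = 131 (mod 361)

Hensel: r_{i+1} = r_i − f(r_i)·(f′(r_i))^{-1} mod 19^{i+2}, f′(x) = 2x + 1. Iterate:
  r_0 = 17 (mod 19)
  r_1 = 131 (mod 361)
Final: r = 131 satisfies f(r) ≡ 0 mod 19^2.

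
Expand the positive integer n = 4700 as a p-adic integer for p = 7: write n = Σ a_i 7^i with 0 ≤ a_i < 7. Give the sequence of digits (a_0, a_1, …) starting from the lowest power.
(a_0, a_1, …) = (3, 6, 4, 6, 1)

Repeated division by 7 gives the digits low-to-high: 4700 = 3 + 6·7^1 + 4·7^2 + 6·7^3 + 1·7^4. Digit sequence: (3, 6, 4, 6, 1).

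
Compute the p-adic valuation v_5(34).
v_5(34) = 0

v_5(n) is the largest exponent k such that 5^k divides n. Factor out: 34 = 5^0 · 34. (Sign doesn't affect v_p.) So v_5(34) = 0.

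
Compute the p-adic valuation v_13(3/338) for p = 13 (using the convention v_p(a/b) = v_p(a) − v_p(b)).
v_13(3/338) = -2

Factor powers of 13 from the numerator and denominator of the reduced fraction: 3 = 13^0 · 3 and 338 = 13^2 · 2. Apply v_p(a/b) = v_p(a) − v_p(b): v_13(3/338) = 0 − 2 = -2.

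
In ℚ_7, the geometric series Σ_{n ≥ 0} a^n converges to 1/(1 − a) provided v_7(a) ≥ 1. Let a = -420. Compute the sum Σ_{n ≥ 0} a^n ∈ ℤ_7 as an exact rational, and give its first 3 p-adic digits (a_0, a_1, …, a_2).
Σ a^n = 1/(1 − a) = 1/421;  first 3 digits = (1, 3, 0)

v_7(a) = 1 ≥ 1, so the series converges in ℤ_7 to 1/(1 − a) = 1/(1 − (-420)) = 1/421. Expand this rational in ℤ_7: compute digits iteratively via d_i = x_i mod 7, x_{i+1} = (x_i − d_i)/7. The first 3 digits are (1, 3, 0).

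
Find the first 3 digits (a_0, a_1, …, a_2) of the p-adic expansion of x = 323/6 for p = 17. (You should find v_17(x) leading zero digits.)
(a_0, …, a_2) = (0, 6, 14)

v_17(323/6) = 1, so a_0 = ... = a_0 = 0. Factor out: x = 17^1 · u with u = 19/6 a unit in ℤ_17. Expand u iteratively via a_{v+i} = u_i mod 17, u_{i+1} = (u_i − a_{v+i})/17:
  u_0 = 19/6;  a_1 = 6;  u_1 = (u_0 − 6)/17 = -1/6
  u_1 = -1/6;  a_2 = 14;  u_2 = (u_1 − 14)/17 = -5/6
Digits: (0, 6, 14).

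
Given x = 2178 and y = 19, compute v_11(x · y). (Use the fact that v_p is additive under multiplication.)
v_11(41382) = 2

v_p(x) = 2 (factor: 2178 = 11^2 · 18); v_p(y) = 0 (factor: 19 = 11^0 · 19). Additivity: v_p(xy) = v_p(x) + v_p(y) = 2 + 0 = 2. (Direct check: xy = 41382 = 11^2 · (342).)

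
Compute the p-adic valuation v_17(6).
v_17(6) = 0

v_17(n) is the largest exponent k such that 17^k divides n. Factor out: 6 = 17^0 · 6. (Sign doesn't affect v_p.) So v_17(6) = 0.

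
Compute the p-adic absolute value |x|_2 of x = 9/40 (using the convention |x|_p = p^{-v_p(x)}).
|9/40|_2 = 8

Step 1 — compute v_2(x) by factoring powers of 2 out of the numerator and denominator: v_2(9/40) = -3. Step 2 — apply |x|_p = p^{-v_p(x)} = 2^{3} = 8.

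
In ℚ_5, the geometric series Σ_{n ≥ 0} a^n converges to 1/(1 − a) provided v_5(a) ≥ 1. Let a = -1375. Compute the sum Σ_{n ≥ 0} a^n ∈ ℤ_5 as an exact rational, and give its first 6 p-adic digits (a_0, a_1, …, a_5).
Σ a^n = 1/(1 − a) = 1/1376;  first 6 digits = (1, 0, 0, 4, 2, 4)

v_5(a) = 3 ≥ 1, so the series converges in ℤ_5 to 1/(1 − a) = 1/(1 − (-1375)) = 1/1376. Expand this rational in ℤ_5: compute digits iteratively via d_i = x_i mod 5, x_{i+1} = (x_i − d_i)/5. The first 6 digits are (1, 0, 0, 4, 2, 4).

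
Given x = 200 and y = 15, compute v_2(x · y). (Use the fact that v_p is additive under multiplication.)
v_2(3000) = 3

v_p(x) = 3 (factor: 200 = 2^3 · 25); v_p(y) = 0 (factor: 15 = 2^0 · 15). Additivity: v_p(xy) = v_p(x) + v_p(y) = 3 + 0 = 3. (Direct check: xy = 3000 = 2^3 · (375).)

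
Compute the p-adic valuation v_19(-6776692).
v_19(-6776692) = 4

v_19(n) is the largest exponent k such that 19^k divides n. Factor out: -6776692 = -19^4 · 52. (Sign doesn't affect v_p.) So v_19(-6776692) = 4.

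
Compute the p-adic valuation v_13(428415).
v_13(428415) = 4

v_13(n) is the largest exponent k such that 13^k divides n. Factor out: 428415 = 13^4 · 15. (Sign doesn't affect v_p.) So v_13(428415) = 4.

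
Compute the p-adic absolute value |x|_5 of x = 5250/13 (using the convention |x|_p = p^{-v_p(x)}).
|5250/13|_5 = 1/125

Step 1 — compute v_5(x) by factoring powers of 5 out of the numerator and denominator: v_5(5250/13) = 3. Step 2 — apply |x|_p = p^{-v_p(x)} = 5^{-3} = 1/125.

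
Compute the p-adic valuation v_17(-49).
v_17(-49) = 0

v_17(n) is the largest exponent k such that 17^k divides n. Factor out: -49 = -17^0 · 49. (Sign doesn't affect v_p.) So v_17(-49) = 0.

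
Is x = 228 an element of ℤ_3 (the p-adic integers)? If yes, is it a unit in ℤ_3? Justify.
x ∈ ℤ_3 but not a unit; v_3(x) = 1 > 0

ℤ_3 = {x ∈ ℚ_3 : v_3(x) ≥ 0} and ℤ_3^× = {x ∈ ℤ_3 : v_3(x) = 0}. Here v_3(228) = v_3(num) − v_3(den) = 1; compare against these criteria.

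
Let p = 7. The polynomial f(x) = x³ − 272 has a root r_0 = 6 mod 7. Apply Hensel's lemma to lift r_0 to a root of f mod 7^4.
r_3 = 2197 (mod 2401)

Hensel: r_{i+1} = r_i − f(r_i)/f′(r_i) mod 7^{i+2}, where f′(x) = 3x². Iterate:
  r_0 = 6 (mod 7)
  r_1 = 41 (mod 49)
  r_2 = 139 (mod 343)
  r_3 = 2197 (mod 2401)
Final: r = 2197 with f(r) ≡ 0 mod 7^4.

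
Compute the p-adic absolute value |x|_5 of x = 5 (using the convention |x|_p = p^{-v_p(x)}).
|5|_5 = 1/5

Step 1 — compute v_5(x) by factoring powers of 5 out of the numerator and denominator: v_5(5) = 1. Step 2 — apply |x|_p = p^{-v_p(x)} = 5^{-1} = 1/5.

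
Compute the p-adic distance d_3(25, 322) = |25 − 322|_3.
d_3(25, 322) = 1/27

Step 1 — x − y = 25 − 322 = -297. Step 2 — v_3(-297) = 3 (factor: -297 = −(3^3 · 11); the sign does not affect v_p). Step 3 — |x − y|_3 = 3^{-3} = 1/27.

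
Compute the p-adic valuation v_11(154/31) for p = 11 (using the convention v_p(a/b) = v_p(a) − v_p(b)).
v_11(154/31) = 1

Factor powers of 11 from the numerator and denominator of the reduced fraction: 154 = 11^1 · 14 and 31 = 11^0 · 31. Apply v_p(a/b) = v_p(a) − v_p(b): v_11(154/31) = 1 − 0 = 1.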